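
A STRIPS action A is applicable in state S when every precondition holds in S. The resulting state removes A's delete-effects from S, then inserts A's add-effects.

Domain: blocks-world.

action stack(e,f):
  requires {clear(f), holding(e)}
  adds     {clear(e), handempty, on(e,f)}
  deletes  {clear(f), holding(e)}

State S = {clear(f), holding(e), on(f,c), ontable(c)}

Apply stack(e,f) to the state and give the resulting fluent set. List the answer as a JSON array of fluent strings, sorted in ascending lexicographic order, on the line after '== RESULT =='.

Compute (S \ del) ∪ add:
  pre ⊆ S: {clear(f), holding(e)} ⊆ S  — applicable
  S \ del = {on(f,c), ontable(c)}
  ∪ add   = {clear(e), handempty, on(e,f), on(f,c), ontable(c)}

== RESULT ==
["clear(e)", "handempty", "on(e,f)", "on(f,c)", "ontable(c)"]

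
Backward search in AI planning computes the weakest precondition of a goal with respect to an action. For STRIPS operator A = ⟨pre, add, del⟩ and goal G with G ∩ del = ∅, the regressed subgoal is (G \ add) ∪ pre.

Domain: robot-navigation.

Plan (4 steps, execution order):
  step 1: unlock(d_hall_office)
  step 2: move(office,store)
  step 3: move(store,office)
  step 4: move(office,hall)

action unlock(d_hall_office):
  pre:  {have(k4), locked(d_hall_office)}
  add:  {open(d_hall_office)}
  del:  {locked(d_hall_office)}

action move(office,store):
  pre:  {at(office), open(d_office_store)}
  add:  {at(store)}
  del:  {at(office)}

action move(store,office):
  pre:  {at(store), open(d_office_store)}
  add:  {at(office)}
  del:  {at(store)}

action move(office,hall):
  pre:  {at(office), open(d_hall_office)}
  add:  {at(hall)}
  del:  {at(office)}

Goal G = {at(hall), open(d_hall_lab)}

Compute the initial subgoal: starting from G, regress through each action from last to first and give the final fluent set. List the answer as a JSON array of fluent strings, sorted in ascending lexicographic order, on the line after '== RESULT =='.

Work backward from the goal:
  through step 4 (move(office,hall)): drop {at(hall)}, keep {open(d_hall_lab)}, require {at(office), open(d_hall_office)}
    → {at(office), open(d_hall_lab), open(d_hall_office)}
  through step 3 (move(store,office)): drop {at(office)}, keep {open(d_hall_lab), open(d_hall_office)}, require {at(store), open(d_office_store)}
    → {at(store), open(d_hall_lab), open(d_hall_office), open(d_office_store)}
  through step 2 (move(office,store)): drop {at(store)}, keep {open(d_hall_lab), open(d_hall_office), open(d_office_store)}, require {at(office), open(d_office_store)}
    → {at(office), open(d_hall_lab), open(d_hall_office), open(d_office_store)}
  through step 1 (unlock(d_hall_office)): drop {open(d_hall_office)}, keep {at(office), open(d_hall_lab), open(d_office_store)}, require {have(k4), locked(d_hall_office)}
    → {at(office), have(k4), locked(d_hall_office), open(d_hall_lab), open(d_office_store)}

== RESULT ==
["at(office)", "have(k4)", "locked(d_hall_office)", "open(d_hall_lab)", "open(d_office_store)"]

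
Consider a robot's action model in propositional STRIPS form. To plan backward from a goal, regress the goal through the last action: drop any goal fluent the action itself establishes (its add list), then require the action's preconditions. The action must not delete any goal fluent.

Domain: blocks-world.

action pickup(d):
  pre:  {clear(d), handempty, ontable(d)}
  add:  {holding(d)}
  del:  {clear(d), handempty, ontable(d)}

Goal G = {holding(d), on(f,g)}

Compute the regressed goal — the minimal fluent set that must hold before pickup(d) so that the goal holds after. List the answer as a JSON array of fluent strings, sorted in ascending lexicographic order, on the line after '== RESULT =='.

Regress:
  G ∩ del = {}  (empty — regression defined)
  G \ add = {holding(d), on(f,g)} \ {holding(d)} = {on(f,g)}
  ∪ pre   = {on(f,g)} ∪ {clear(d), handempty, ontable(d)}
          = {clear(d), handempty, on(f,g), ontable(d)}

== RESULT ==
["clear(d)", "handempty", "on(f,g)", "ontable(d)"]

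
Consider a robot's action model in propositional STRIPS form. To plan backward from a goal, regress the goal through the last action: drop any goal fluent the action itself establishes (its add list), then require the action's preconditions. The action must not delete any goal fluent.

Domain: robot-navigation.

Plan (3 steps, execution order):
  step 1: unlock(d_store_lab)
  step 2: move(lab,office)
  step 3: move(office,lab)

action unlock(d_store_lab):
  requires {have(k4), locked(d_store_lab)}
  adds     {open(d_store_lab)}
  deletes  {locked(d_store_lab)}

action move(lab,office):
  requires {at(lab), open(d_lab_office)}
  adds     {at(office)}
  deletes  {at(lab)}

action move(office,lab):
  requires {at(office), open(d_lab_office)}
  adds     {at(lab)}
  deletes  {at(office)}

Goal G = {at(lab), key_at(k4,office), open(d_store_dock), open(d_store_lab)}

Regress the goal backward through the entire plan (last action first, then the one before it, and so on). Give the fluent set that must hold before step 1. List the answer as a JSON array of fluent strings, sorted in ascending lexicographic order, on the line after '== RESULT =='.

Work backward from the goal:
  through step 3 (move(office,lab)): drop {at(lab)}, keep {key_at(k4,office), open(d_store_dock), open(d_store_lab)}, require {at(office), open(d_lab_office)}
    → {at(office), key_at(k4,office), open(d_lab_office), open(d_store_dock), open(d_store_lab)}
  through step 2 (move(lab,office)): drop {at(office)}, keep {key_at(k4,office), open(d_lab_office), open(d_store_dock), open(d_store_lab)}, require {at(lab), open(d_lab_office)}
    → {at(lab), key_at(k4,office), open(d_lab_office), open(d_store_dock), open(d_store_lab)}
  through step 1 (unlock(d_store_lab)): drop {open(d_store_lab)}, keep {at(lab), key_at(k4,office), open(d_lab_office), open(d_store_dock)}, require {have(k4), locked(d_store_lab)}
    → {at(lab), have(k4), key_at(k4,office), locked(d_store_lab), open(d_lab_office), open(d_store_dock)}

== RESULT ==
["at(lab)", "have(k4)", "key_at(k4,office)", "locked(d_store_lab)", "open(d_lab_office)", "open(d_store_dock)"]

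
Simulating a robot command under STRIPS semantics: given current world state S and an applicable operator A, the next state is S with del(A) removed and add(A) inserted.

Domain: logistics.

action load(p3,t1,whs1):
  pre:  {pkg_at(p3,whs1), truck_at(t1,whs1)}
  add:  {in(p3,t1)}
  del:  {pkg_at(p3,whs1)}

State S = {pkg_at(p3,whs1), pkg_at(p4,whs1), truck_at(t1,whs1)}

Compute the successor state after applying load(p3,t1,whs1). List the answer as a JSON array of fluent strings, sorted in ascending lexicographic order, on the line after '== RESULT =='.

Progress:
  pre ⊆ S: {pkg_at(p3,whs1), truck_at(t1,whs1)} ⊆ S  — applicable
  S \ del = {pkg_at(p4,whs1), truck_at(t1,whs1)}
  ∪ add   = {in(p3,t1), pkg_at(p4,whs1), truck_at(t1,whs1)}

== RESULT ==
["in(p3,t1)", "pkg_at(p4,whs1)", "truck_at(t1,whs1)"]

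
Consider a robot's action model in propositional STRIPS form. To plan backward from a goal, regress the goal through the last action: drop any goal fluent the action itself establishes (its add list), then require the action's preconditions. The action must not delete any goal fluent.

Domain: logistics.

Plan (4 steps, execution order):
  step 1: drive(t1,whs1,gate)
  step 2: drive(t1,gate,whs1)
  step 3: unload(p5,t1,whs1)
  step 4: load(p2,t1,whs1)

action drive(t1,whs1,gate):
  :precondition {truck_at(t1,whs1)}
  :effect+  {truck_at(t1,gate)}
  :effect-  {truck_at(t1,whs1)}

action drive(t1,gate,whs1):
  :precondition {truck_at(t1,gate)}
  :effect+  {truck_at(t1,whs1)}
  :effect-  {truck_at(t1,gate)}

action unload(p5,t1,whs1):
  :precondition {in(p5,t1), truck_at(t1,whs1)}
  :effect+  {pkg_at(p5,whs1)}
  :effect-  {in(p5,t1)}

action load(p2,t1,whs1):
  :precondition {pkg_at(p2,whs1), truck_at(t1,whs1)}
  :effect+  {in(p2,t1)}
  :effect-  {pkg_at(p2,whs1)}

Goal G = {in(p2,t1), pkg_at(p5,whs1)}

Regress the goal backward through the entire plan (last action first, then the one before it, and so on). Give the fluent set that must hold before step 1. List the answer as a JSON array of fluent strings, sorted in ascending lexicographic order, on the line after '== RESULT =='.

Regress step by step:
  through step 4 (load(p2,t1,whs1)): drop {in(p2,t1)}, keep {pkg_at(p5,whs1)}, require {pkg_at(p2,whs1), truck_at(t1,whs1)}
    → {pkg_at(p2,whs1), pkg_at(p5,whs1), truck_at(t1,whs1)}
  through step 3 (unload(p5,t1,whs1)): drop {pkg_at(p5,whs1)}, keep {pkg_at(p2,whs1), truck_at(t1,whs1)}, require {in(p5,t1), truck_at(t1,whs1)}
    → {in(p5,t1), pkg_at(p2,whs1), truck_at(t1,whs1)}
  through step 2 (drive(t1,gate,whs1)): drop {truck_at(t1,whs1)}, keep {in(p5,t1), pkg_at(p2,whs1)}, require {truck_at(t1,gate)}
    → {in(p5,t1), pkg_at(p2,whs1), truck_at(t1,gate)}
  through step 1 (drive(t1,whs1,gate)): drop {truck_at(t1,gate)}, keep {in(p5,t1), pkg_at(p2,whs1)}, require {truck_at(t1,whs1)}
    → {in(p5,t1), pkg_at(p2,whs1), truck_at(t1,whs1)}

== RESULT ==
["in(p5,t1)", "pkg_at(p2,whs1)", "truck_at(t1,whs1)"]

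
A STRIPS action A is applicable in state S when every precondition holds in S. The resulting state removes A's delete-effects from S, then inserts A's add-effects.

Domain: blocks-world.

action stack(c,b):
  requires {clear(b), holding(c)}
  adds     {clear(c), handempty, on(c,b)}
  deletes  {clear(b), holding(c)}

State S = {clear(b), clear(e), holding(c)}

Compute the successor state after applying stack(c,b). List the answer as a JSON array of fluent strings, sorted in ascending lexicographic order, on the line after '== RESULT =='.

Compute (S \ del) ∪ add:
  pre ⊆ S: {clear(b), holding(c)} ⊆ S  — applicable
  S \ del = {clear(e)}
  ∪ add   = {clear(c), clear(e), handempty, on(c,b)}

== RESULT ==
["clear(c)", "clear(e)", "handempty", "on(c,b)"]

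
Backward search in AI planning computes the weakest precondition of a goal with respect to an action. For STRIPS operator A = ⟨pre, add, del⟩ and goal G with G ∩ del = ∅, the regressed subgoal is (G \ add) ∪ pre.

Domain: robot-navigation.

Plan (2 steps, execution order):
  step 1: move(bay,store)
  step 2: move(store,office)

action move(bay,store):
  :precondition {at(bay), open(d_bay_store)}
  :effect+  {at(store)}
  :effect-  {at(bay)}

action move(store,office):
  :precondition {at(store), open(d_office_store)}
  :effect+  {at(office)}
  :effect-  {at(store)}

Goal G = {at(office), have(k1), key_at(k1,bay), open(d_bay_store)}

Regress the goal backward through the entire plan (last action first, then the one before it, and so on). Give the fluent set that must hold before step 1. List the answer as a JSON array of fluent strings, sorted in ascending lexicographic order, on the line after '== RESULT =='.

Regress step by step:
  through step 2 (move(store,office)): drop {at(office)}, keep {have(k1), key_at(k1,bay), open(d_bay_store)}, require {at(store), open(d_office_store)}
    → {at(store), have(k1), key_at(k1,bay), open(d_bay_store), open(d_office_store)}
  through step 1 (move(bay,store)): drop {at(store)}, keep {have(k1), key_at(k1,bay), open(d_bay_store), open(d_office_store)}, require {at(bay), open(d_bay_store)}
    → {at(bay), have(k1), key_at(k1,bay), open(d_bay_store), open(d_office_store)}

== RESULT ==
["at(bay)", "have(k1)", "key_at(k1,bay)", "open(d_bay_store)", "open(d_office_store)"]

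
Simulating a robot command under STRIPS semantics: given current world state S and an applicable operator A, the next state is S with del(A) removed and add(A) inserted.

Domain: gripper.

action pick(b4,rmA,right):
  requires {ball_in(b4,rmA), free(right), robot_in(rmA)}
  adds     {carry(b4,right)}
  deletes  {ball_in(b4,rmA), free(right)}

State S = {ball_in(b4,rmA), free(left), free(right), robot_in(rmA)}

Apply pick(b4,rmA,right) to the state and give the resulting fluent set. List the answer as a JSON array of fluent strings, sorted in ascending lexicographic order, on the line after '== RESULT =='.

Progress:
  pre ⊆ S: {ball_in(b4,rmA), free(right), robot_in(rmA)} ⊆ S  — applicable
  S \ del = {free(left), robot_in(rmA)}
  ∪ add   = {carry(b4,right), free(left), robot_in(rmA)}

== RESULT ==
["carry(b4,right)", "free(left)", "robot_in(rmA)"]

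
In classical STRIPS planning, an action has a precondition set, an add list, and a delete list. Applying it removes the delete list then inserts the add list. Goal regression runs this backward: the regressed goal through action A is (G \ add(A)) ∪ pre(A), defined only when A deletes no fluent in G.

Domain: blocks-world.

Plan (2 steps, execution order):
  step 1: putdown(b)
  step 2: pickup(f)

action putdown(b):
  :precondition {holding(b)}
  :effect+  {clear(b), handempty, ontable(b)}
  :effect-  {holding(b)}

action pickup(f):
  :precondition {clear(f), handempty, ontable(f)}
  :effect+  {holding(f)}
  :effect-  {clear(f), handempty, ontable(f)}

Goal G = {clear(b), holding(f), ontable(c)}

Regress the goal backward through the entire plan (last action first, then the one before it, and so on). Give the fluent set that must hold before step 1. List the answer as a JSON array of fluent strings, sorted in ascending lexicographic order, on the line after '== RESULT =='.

Work backward from the goal:
  through step 2 (pickup(f)): drop {holding(f)}, keep {clear(b), ontable(c)}, require {clear(f), handempty, ontable(f)}
    → {clear(b), clear(f), handempty, ontable(c), ontable(f)}
  through step 1 (putdown(b)): drop {clear(b), handempty}, keep {clear(f), ontable(c), ontable(f)}, require {holding(b)}
    → {clear(f), holding(b), ontable(c), ontable(f)}

== RESULT ==
["clear(f)", "holding(b)", "ontable(c)", "ontable(f)"]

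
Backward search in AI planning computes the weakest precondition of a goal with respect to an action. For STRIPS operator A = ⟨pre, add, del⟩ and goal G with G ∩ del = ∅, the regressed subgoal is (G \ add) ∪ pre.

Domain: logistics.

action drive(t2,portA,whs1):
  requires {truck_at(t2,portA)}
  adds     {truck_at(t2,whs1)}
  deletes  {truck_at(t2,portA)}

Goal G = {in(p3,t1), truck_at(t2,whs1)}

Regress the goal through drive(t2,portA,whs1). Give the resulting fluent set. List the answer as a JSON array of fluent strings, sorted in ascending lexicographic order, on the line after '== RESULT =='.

Compute (G \ add) ∪ pre:
  G ∩ del = {}  (empty — regression defined)
  G \ add = {in(p3,t1), truck_at(t2,whs1)} \ {truck_at(t2,whs1)} = {in(p3,t1)}
  ∪ pre   = {in(p3,t1)} ∪ {truck_at(t2,portA)}
          = {in(p3,t1), truck_at(t2,portA)}

== RESULT ==
["in(p3,t1)", "truck_at(t2,portA)"]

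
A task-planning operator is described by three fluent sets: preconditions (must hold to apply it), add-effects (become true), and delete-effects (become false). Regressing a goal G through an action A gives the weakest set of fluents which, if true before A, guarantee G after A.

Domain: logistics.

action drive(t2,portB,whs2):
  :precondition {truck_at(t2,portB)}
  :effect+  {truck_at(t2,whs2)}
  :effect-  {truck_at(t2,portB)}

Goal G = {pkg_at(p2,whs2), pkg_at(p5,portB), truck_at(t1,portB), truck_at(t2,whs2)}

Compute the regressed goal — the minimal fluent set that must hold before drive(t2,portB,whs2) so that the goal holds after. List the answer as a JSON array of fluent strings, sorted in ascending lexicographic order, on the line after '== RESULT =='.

Compute (G \ add) ∪ pre:
  G ∩ del = {}  (empty — regression defined)
  G \ add = {pkg_at(p2,whs2), pkg_at(p5,portB), truck_at(t1,portB), truck_at(t2,whs2)} \ {truck_at(t2,whs2)} = {pkg_at(p2,whs2), pkg_at(p5,portB), truck_at(t1,portB)}
  ∪ pre   = {pkg_at(p2,whs2), pkg_at(p5,portB), truck_at(t1,portB)} ∪ {truck_at(t2,portB)}
          = {pkg_at(p2,whs2), pkg_at(p5,portB), truck_at(t1,portB), truck_at(t2,portB)}

== RESULT ==
["pkg_at(p2,whs2)", "pkg_at(p5,portB)", "truck_at(t1,portB)", "truck_at(t2,portB)"]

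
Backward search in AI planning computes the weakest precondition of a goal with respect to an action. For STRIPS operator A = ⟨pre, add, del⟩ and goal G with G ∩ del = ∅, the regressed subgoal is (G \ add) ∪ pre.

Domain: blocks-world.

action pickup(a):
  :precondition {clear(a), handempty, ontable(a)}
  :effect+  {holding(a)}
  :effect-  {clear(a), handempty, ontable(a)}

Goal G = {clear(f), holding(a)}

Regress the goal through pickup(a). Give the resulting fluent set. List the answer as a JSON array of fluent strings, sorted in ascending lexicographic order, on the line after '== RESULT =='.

Regress:
  G ∩ del = {}  (empty — regression defined)
  G \ add = {clear(f), holding(a)} \ {holding(a)} = {clear(f)}
  ∪ pre   = {clear(f)} ∪ {clear(a), handempty, ontable(a)}
          = {clear(a), clear(f), handempty, ontable(a)}

== RESULT ==
["clear(a)", "clear(f)", "handempty", "ontable(a)"]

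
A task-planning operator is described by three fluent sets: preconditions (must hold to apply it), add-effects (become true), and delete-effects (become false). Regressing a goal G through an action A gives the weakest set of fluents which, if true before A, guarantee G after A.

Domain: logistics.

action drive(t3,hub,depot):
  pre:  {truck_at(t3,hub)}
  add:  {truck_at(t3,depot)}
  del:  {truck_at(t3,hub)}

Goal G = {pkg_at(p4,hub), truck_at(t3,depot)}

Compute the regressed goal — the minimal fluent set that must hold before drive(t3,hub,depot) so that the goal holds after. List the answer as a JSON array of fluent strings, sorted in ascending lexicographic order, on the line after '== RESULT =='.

Regress:
  G ∩ del = {}  (empty — regression defined)
  G \ add = {pkg_at(p4,hub), truck_at(t3,depot)} \ {truck_at(t3,depot)} = {pkg_at(p4,hub)}
  ∪ pre   = {pkg_at(p4,hub)} ∪ {truck_at(t3,hub)}
          = {pkg_at(p4,hub), truck_at(t3,hub)}

== RESULT ==
["pkg_at(p4,hub)", "truck_at(t3,hub)"]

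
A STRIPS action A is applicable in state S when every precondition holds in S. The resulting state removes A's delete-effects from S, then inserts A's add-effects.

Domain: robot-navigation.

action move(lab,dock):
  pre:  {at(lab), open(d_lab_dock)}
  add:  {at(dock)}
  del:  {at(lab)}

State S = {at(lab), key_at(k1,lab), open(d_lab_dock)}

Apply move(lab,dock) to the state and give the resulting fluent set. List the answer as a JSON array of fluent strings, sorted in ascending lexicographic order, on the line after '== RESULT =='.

Progress:
  pre ⊆ S: {at(lab), open(d_lab_dock)} ⊆ S  — applicable
  S \ del = {key_at(k1,lab), open(d_lab_dock)}
  ∪ add   = {at(dock), key_at(k1,lab), open(d_lab_dock)}

== RESULT ==
["at(dock)", "key_at(k1,lab)", "open(d_lab_dock)"]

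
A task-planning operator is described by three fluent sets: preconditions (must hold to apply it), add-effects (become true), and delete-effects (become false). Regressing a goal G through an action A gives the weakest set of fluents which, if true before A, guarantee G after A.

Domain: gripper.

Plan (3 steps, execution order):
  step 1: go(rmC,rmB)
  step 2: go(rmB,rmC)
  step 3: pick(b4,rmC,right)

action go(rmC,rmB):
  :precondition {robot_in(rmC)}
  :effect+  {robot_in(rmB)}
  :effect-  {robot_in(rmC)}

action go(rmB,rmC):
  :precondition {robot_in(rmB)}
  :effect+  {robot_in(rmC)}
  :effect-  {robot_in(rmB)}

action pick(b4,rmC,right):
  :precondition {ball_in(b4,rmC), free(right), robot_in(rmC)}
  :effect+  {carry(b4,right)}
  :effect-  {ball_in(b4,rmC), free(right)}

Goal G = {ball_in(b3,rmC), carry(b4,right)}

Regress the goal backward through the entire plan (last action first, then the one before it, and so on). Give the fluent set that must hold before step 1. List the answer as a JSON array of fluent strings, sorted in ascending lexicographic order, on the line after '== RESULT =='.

Regress step by step:
  through step 3 (pick(b4,rmC,right)): drop {carry(b4,right)}, keep {ball_in(b3,rmC)}, require {ball_in(b4,rmC), free(right), robot_in(rmC)}
    → {ball_in(b3,rmC), ball_in(b4,rmC), free(right), robot_in(rmC)}
  through step 2 (go(rmB,rmC)): drop {robot_in(rmC)}, keep {ball_in(b3,rmC), ball_in(b4,rmC), free(right)}, require {robot_in(rmB)}
    → {ball_in(b3,rmC), ball_in(b4,rmC), free(right), robot_in(rmB)}
  through step 1 (go(rmC,rmB)): drop {robot_in(rmB)}, keep {ball_in(b3,rmC), ball_in(b4,rmC), free(right)}, require {robot_in(rmC)}
    → {ball_in(b3,rmC), ball_in(b4,rmC), free(right), robot_in(rmC)}

== RESULT ==
["ball_in(b3,rmC)", "ball_in(b4,rmC)", "free(right)", "robot_in(rmC)"]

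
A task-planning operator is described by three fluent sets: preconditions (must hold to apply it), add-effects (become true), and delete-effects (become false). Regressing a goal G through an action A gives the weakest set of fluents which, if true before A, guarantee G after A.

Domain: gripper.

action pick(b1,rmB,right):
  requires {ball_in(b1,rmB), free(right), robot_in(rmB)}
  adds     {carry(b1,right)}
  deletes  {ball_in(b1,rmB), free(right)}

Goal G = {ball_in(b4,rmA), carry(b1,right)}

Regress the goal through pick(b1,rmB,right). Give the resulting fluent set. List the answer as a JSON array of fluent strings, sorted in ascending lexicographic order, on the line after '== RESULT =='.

Regress:
  G ∩ del = {}  (empty — regression defined)
  G \ add = {ball_in(b4,rmA), carry(b1,right)} \ {carry(b1,right)} = {ball_in(b4,rmA)}
  ∪ pre   = {ball_in(b4,rmA)} ∪ {ball_in(b1,rmB), free(right), robot_in(rmB)}
          = {ball_in(b1,rmB), ball_in(b4,rmA), free(right), robot_in(rmB)}

== RESULT ==
["ball_in(b1,rmB)", "ball_in(b4,rmA)", "free(right)", "robot_in(rmB)"]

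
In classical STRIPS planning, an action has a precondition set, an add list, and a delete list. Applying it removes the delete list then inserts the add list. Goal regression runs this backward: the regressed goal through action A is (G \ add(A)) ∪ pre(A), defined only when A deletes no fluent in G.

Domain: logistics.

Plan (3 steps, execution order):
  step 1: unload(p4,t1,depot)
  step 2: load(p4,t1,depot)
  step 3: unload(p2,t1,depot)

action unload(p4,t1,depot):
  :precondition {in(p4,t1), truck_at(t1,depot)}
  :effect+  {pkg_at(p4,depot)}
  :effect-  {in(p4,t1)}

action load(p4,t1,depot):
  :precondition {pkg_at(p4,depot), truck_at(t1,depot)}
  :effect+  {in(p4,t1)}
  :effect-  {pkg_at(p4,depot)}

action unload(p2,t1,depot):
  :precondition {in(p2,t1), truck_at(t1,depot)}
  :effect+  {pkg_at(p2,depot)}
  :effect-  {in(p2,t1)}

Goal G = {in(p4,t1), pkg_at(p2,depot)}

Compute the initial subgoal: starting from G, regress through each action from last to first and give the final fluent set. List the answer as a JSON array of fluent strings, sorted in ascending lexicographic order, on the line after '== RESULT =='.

Regress step by step:
  through step 3 (unload(p2,t1,depot)): drop {pkg_at(p2,depot)}, keep {in(p4,t1)}, require {in(p2,t1), truck_at(t1,depot)}
    → {in(p2,t1), in(p4,t1), truck_at(t1,depot)}
  through step 2 (load(p4,t1,depot)): drop {in(p4,t1)}, keep {in(p2,t1), truck_at(t1,depot)}, require {pkg_at(p4,depot), truck_at(t1,depot)}
    → {in(p2,t1), pkg_at(p4,depot), truck_at(t1,depot)}
  through step 1 (unload(p4,t1,depot)): drop {pkg_at(p4,depot)}, keep {in(p2,t1), truck_at(t1,depot)}, require {in(p4,t1), truck_at(t1,depot)}
    → {in(p2,t1), in(p4,t1), truck_at(t1,depot)}

== RESULT ==
["in(p2,t1)", "in(p4,t1)", "truck_at(t1,depot)"]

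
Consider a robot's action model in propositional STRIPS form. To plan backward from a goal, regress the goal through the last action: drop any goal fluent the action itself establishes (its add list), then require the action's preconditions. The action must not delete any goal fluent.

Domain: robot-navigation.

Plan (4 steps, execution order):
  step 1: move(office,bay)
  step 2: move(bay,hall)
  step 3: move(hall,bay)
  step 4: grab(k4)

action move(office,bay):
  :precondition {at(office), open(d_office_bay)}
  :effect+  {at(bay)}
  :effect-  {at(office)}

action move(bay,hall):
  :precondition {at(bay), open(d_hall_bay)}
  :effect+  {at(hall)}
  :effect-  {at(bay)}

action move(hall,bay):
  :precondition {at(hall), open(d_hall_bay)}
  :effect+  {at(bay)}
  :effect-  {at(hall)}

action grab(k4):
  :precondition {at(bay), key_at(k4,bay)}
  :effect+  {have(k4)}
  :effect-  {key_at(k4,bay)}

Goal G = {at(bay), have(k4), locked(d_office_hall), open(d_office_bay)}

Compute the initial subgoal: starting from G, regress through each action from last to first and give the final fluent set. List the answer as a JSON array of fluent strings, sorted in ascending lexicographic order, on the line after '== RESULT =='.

Regress step by step:
  through step 4 (grab(k4)): drop {have(k4)}, keep {at(bay), locked(d_office_hall), open(d_office_bay)}, require {at(bay), key_at(k4,bay)}
    → {at(bay), key_at(k4,bay), locked(d_office_hall), open(d_office_bay)}
  through step 3 (move(hall,bay)): drop {at(bay)}, keep {key_at(k4,bay), locked(d_office_hall), open(d_office_bay)}, require {at(hall), open(d_hall_bay)}
    → {at(hall), key_at(k4,bay), locked(d_office_hall), open(d_hall_bay), open(d_office_bay)}
  through step 2 (move(bay,hall)): drop {at(hall)}, keep {key_at(k4,bay), locked(d_office_hall), open(d_hall_bay), open(d_office_bay)}, require {at(bay), open(d_hall_bay)}
    → {at(bay), key_at(k4,bay), locked(d_office_hall), open(d_hall_bay), open(d_office_bay)}
  through step 1 (move(office,bay)): drop {at(bay)}, keep {key_at(k4,bay), locked(d_office_hall), open(d_hall_bay), open(d_office_bay)}, require {at(office), open(d_office_bay)}
    → {at(office), key_at(k4,bay), locked(d_office_hall), open(d_hall_bay), open(d_office_bay)}

== RESULT ==
["at(office)", "key_at(k4,bay)", "locked(d_office_hall)", "open(d_hall_bay)", "open(d_office_bay)"]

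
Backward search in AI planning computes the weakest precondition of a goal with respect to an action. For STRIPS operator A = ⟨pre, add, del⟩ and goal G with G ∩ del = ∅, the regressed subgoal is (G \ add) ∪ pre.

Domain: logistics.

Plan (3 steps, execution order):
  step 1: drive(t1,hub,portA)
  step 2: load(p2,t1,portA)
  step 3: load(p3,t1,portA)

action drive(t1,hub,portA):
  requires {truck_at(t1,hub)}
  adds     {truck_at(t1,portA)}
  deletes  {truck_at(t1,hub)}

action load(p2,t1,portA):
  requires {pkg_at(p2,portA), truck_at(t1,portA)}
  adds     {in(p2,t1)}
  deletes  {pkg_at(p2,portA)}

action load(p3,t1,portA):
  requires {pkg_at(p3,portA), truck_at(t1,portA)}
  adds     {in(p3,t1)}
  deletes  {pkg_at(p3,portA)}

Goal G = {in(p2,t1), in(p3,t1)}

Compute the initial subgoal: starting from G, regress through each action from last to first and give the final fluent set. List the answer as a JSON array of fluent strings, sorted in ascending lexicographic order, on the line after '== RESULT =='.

Regress step by step:
  through step 3 (load(p3,t1,portA)): drop {in(p3,t1)}, keep {in(p2,t1)}, require {pkg_at(p3,portA), truck_at(t1,portA)}
    → {in(p2,t1), pkg_at(p3,portA), truck_at(t1,portA)}
  through step 2 (load(p2,t1,portA)): drop {in(p2,t1)}, keep {pkg_at(p3,portA), truck_at(t1,portA)}, require {pkg_at(p2,portA), truck_at(t1,portA)}
    → {pkg_at(p2,portA), pkg_at(p3,portA), truck_at(t1,portA)}
  through step 1 (drive(t1,hub,portA)): drop {truck_at(t1,portA)}, keep {pkg_at(p2,portA), pkg_at(p3,portA)}, require {truck_at(t1,hub)}
    → {pkg_at(p2,portA), pkg_at(p3,portA), truck_at(t1,hub)}

== RESULT ==
["pkg_at(p2,portA)", "pkg_at(p3,portA)", "truck_at(t1,hub)"]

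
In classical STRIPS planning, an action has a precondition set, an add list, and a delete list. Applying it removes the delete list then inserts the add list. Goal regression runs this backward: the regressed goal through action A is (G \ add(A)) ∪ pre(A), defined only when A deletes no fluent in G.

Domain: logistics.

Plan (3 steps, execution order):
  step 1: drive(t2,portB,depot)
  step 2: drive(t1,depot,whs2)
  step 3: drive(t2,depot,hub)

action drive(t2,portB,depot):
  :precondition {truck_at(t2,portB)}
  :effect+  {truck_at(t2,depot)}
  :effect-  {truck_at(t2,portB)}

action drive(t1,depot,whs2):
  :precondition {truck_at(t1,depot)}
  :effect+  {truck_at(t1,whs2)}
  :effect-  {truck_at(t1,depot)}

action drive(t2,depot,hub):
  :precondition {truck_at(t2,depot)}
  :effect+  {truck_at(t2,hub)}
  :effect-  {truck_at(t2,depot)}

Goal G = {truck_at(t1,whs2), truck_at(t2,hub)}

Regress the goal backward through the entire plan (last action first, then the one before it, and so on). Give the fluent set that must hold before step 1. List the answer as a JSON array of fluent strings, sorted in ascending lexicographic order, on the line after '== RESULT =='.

Regress step by step:
  through step 3 (drive(t2,depot,hub)): drop {truck_at(t2,hub)}, keep {truck_at(t1,whs2)}, require {truck_at(t2,depot)}
    → {truck_at(t1,whs2), truck_at(t2,depot)}
  through step 2 (drive(t1,depot,whs2)): drop {truck_at(t1,whs2)}, keep {truck_at(t2,depot)}, require {truck_at(t1,depot)}
    → {truck_at(t1,depot), truck_at(t2,depot)}
  through step 1 (drive(t2,portB,depot)): drop {truck_at(t2,depot)}, keep {truck_at(t1,depot)}, require {truck_at(t2,portB)}
    → {truck_at(t1,depot), truck_at(t2,portB)}

== RESULT ==
["truck_at(t1,depot)", "truck_at(t2,portB)"]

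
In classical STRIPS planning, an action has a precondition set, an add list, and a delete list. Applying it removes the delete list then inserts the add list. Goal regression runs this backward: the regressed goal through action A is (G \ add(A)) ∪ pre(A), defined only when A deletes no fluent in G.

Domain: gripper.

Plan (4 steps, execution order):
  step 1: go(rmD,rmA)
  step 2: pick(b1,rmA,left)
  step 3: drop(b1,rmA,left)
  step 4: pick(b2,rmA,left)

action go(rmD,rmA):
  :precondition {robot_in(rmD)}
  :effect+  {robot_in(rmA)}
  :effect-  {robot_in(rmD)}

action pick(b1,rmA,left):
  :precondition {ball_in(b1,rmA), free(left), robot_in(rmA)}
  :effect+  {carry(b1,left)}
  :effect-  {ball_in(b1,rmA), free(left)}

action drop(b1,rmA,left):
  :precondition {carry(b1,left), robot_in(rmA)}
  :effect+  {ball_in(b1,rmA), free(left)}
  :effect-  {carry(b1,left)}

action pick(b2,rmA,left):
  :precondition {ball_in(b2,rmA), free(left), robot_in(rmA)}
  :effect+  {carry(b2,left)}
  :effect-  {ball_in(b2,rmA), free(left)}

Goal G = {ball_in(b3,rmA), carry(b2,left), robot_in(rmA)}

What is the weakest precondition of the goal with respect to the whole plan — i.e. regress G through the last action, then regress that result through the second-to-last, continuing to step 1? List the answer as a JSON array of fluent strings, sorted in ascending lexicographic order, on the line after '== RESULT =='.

Regress step by step:
  through step 4 (pick(b2,rmA,left)): drop {carry(b2,left)}, keep {ball_in(b3,rmA), robot_in(rmA)}, require {ball_in(b2,rmA), free(left), robot_in(rmA)}
    → {ball_in(b2,rmA), ball_in(b3,rmA), free(left), robot_in(rmA)}
  through step 3 (drop(b1,rmA,left)): drop {free(left)}, keep {ball_in(b2,rmA), ball_in(b3,rmA), robot_in(rmA)}, require {carry(b1,left), robot_in(rmA)}
    → {ball_in(b2,rmA), ball_in(b3,rmA), carry(b1,left), robot_in(rmA)}
  through step 2 (pick(b1,rmA,left)): drop {carry(b1,left)}, keep {ball_in(b2,rmA), ball_in(b3,rmA), robot_in(rmA)}, require {ball_in(b1,rmA), free(left), robot_in(rmA)}
    → {ball_in(b1,rmA), ball_in(b2,rmA), ball_in(b3,rmA), free(left), robot_in(rmA)}
  through step 1 (go(rmD,rmA)): drop {robot_in(rmA)}, keep {ball_in(b1,rmA), ball_in(b2,rmA), ball_in(b3,rmA), free(left)}, require {robot_in(rmD)}
    → {ball_in(b1,rmA), ball_in(b2,rmA), ball_in(b3,rmA), free(left), robot_in(rmD)}

== RESULT ==
["ball_in(b1,rmA)", "ball_in(b2,rmA)", "ball_in(b3,rmA)", "free(left)", "robot_in(rmD)"]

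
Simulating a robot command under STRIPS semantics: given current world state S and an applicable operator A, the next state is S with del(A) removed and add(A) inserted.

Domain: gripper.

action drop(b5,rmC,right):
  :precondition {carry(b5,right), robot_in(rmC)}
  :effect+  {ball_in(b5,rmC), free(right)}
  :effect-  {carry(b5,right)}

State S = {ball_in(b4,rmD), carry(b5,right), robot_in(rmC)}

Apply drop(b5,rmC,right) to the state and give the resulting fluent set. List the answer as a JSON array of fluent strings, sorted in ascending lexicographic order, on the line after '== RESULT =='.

Compute (S \ del) ∪ add:
  pre ⊆ S: {carry(b5,right), robot_in(rmC)} ⊆ S  — applicable
  S \ del = {ball_in(b4,rmD), robot_in(rmC)}
  ∪ add   = {ball_in(b4,rmD), ball_in(b5,rmC), free(right), robot_in(rmC)}

== RESULT ==
["ball_in(b4,rmD)", "ball_in(b5,rmC)", "free(right)", "robot_in(rmC)"]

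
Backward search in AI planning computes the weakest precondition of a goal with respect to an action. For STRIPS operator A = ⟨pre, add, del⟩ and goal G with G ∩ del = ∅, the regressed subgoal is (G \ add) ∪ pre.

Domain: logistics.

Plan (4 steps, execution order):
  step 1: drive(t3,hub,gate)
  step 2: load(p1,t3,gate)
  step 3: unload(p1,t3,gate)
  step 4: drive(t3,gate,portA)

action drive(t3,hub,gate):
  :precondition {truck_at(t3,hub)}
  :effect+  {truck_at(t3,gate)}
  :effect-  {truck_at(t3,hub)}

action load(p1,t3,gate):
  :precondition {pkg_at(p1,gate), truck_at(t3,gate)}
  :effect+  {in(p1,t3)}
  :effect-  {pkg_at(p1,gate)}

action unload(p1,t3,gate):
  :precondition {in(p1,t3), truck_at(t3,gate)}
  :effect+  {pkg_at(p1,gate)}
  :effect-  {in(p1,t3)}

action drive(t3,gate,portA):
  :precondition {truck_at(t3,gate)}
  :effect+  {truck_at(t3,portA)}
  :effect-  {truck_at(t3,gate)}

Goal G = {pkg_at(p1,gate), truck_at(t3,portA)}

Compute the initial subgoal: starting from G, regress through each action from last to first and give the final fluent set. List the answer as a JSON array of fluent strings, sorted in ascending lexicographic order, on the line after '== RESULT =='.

Regress step by step:
  through step 4 (drive(t3,gate,portA)): drop {truck_at(t3,portA)}, keep {pkg_at(p1,gate)}, require {truck_at(t3,gate)}
    → {pkg_at(p1,gate), truck_at(t3,gate)}
  through step 3 (unload(p1,t3,gate)): drop {pkg_at(p1,gate)}, keep {truck_at(t3,gate)}, require {in(p1,t3), truck_at(t3,gate)}
    → {in(p1,t3), truck_at(t3,gate)}
  through step 2 (load(p1,t3,gate)): drop {in(p1,t3)}, keep {truck_at(t3,gate)}, require {pkg_at(p1,gate), truck_at(t3,gate)}
    → {pkg_at(p1,gate), truck_at(t3,gate)}
  through step 1 (drive(t3,hub,gate)): drop {truck_at(t3,gate)}, keep {pkg_at(p1,gate)}, require {truck_at(t3,hub)}
    → {pkg_at(p1,gate), truck_at(t3,hub)}

== RESULT ==
["pkg_at(p1,gate)", "truck_at(t3,hub)"]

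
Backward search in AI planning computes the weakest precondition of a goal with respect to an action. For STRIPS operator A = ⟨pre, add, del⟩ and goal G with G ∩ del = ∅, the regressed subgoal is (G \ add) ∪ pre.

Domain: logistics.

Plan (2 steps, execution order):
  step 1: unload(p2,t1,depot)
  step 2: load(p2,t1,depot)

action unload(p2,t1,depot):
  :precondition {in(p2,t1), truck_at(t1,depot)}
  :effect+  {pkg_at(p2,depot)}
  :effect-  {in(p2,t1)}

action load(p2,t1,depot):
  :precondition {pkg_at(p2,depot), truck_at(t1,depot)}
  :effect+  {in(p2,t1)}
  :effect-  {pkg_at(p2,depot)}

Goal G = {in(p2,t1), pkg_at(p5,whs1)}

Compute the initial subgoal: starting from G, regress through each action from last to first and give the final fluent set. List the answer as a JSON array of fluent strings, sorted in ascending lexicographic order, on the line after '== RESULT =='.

Regress step by step:
  through step 2 (load(p2,t1,depot)): drop {in(p2,t1)}, keep {pkg_at(p5,whs1)}, require {pkg_at(p2,depot), truck_at(t1,depot)}
    → {pkg_at(p2,depot), pkg_at(p5,whs1), truck_at(t1,depot)}
  through step 1 (unload(p2,t1,depot)): drop {pkg_at(p2,depot)}, keep {pkg_at(p5,whs1), truck_at(t1,depot)}, require {in(p2,t1), truck_at(t1,depot)}
    → {in(p2,t1), pkg_at(p5,whs1), truck_at(t1,depot)}

== RESULT ==
["in(p2,t1)", "pkg_at(p5,whs1)", "truck_at(t1,depot)"]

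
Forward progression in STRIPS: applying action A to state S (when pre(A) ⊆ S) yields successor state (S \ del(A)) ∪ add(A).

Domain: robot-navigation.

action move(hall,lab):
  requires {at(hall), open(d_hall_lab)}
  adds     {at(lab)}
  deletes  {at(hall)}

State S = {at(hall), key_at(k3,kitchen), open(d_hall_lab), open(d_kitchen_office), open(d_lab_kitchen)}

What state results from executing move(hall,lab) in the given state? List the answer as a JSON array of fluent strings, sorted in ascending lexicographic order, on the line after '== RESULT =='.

Compute (S \ del) ∪ add:
  pre ⊆ S: {at(hall), open(d_hall_lab)} ⊆ S  — applicable
  S \ del = {key_at(k3,kitchen), open(d_hall_lab), open(d_kitchen_office), open(d_lab_kitchen)}
  ∪ add   = {at(lab), key_at(k3,kitchen), open(d_hall_lab), open(d_kitchen_office), open(d_lab_kitchen)}

== RESULT ==
["at(lab)", "key_at(k3,kitchen)", "open(d_hall_lab)", "open(d_kitchen_office)", "open(d_lab_kitchen)"]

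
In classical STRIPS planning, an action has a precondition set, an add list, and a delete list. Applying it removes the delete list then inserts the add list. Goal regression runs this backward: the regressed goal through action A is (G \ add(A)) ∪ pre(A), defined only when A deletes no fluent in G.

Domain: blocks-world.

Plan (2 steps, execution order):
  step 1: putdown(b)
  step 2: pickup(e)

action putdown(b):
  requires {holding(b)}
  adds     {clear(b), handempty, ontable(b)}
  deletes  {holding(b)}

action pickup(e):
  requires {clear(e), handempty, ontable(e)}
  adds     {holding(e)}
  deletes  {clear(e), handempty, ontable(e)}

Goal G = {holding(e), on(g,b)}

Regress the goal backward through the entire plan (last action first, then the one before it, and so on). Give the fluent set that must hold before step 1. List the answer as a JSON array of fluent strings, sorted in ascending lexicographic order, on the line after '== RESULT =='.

Regress step by step:
  through step 2 (pickup(e)): drop {holding(e)}, keep {on(g,b)}, require {clear(e), handempty, ontable(e)}
    → {clear(e), handempty, on(g,b), ontable(e)}
  through step 1 (putdown(b)): drop {handempty}, keep {clear(e), on(g,b), ontable(e)}, require {holding(b)}
    → {clear(e), holding(b), on(g,b), ontable(e)}

== RESULT ==
["clear(e)", "holding(b)", "on(g,b)", "ontable(e)"]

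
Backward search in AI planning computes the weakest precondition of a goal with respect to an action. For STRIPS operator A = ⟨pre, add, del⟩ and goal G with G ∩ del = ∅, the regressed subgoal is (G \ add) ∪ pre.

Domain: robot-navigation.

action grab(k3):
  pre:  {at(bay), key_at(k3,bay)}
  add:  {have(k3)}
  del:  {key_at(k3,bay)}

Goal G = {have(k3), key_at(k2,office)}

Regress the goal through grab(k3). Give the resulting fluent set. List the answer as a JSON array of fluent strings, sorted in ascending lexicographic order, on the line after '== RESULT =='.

Compute (G \ add) ∪ pre:
  G ∩ del = {}  (empty — regression defined)
  G \ add = {have(k3), key_at(k2,office)} \ {have(k3)} = {key_at(k2,office)}
  ∪ pre   = {key_at(k2,office)} ∪ {at(bay), key_at(k3,bay)}
          = {at(bay), key_at(k2,office), key_at(k3,bay)}

== RESULT ==
["at(bay)", "key_at(k2,office)", "key_at(k3,bay)"]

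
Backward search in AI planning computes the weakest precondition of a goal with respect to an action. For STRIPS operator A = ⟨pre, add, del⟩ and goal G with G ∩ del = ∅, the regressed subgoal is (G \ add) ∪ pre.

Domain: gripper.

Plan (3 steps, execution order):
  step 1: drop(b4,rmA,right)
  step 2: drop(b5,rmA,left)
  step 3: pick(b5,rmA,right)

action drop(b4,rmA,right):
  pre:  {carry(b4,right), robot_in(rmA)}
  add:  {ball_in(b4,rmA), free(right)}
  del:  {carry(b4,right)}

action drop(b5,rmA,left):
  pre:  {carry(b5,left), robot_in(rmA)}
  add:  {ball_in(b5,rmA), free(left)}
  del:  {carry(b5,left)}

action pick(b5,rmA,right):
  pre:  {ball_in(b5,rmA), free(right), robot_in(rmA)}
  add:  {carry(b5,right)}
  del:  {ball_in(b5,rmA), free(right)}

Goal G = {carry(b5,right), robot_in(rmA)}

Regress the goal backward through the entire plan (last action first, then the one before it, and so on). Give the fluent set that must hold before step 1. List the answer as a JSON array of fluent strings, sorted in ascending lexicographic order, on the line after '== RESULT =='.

Work backward from the goal:
  through step 3 (pick(b5,rmA,right)): drop {carry(b5,right)}, keep {robot_in(rmA)}, require {ball_in(b5,rmA), free(right), robot_in(rmA)}
    → {ball_in(b5,rmA), free(right), robot_in(rmA)}
  through step 2 (drop(b5,rmA,left)): drop {ball_in(b5,rmA)}, keep {free(right), robot_in(rmA)}, require {carry(b5,left), robot_in(rmA)}
    → {carry(b5,left), free(right), robot_in(rmA)}
  through step 1 (drop(b4,rmA,right)): drop {free(right)}, keep {carry(b5,left), robot_in(rmA)}, require {carry(b4,right), robot_in(rmA)}
    → {carry(b4,right), carry(b5,left), robot_in(rmA)}

== RESULT ==
["carry(b4,right)", "carry(b5,left)", "robot_in(rmA)"]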